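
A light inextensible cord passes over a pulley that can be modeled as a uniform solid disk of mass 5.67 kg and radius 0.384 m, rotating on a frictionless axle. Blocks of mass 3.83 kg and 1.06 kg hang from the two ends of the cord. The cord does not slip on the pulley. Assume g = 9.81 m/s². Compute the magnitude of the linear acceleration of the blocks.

I = ½MR² = (1/2)(5.67)(0.384)² = 0.4180 kg·m².
Heavier block: m₁g − T₁ = m₁a. Lighter block: T₂ − m₂g = m₂a.
Pulley: (T₁ − T₂)R = Iα = I(a/R), so T₁ − T₂ = (I/R²)a = (1/2)M_p a = 2.835·a.
Adding the three: (m₁ − m₂)g = (m₁ + m₂ + 2.835)a, so a = (3.83 − 1.06)(9.81)/(3.83 + 1.06 + 2.835) = 3.518 m/s².

a ≈ 3.52 m/s²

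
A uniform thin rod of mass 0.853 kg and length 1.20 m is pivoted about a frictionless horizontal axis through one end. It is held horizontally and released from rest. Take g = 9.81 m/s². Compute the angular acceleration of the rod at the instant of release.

About the pivot, I = (1/3)ML² = (1/3)(0.853)(1.20)² = 0.4094 kg·m².
The weight acts at the center, a distance L/2 = 0.6000 m from the pivot; τ = Mg(L/2) = 5.021 N·m.
α = τ/I = 5.021/0.4094 = 12.26 rad/s².

α ≈ 12.3 rad/s²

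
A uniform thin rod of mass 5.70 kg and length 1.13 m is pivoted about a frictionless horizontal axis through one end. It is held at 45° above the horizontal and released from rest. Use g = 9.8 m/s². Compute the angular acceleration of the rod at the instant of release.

About the pivot, I = (1/3)ML² = (1/3)(5.70)(1.13)² = 2.426 kg·m².
The weight acts at the center, a distance L/2 = 0.5650 m from the pivot; τ = Mg(L/2) cos 45° = 22.32 N·m.
α = τ/I = 22.32/2.426 = 9.199 rad/s².

α ≈ 9.20 rad/s²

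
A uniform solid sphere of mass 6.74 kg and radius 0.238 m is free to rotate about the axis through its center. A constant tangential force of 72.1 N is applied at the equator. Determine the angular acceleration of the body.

I = (2/5)MR² = (2/5)(6.74)(0.238)² = 0.1527 kg·m².
τ = F R = (72.1)(0.238) = 17.16 N·m.
From τ = Iα: α = 17.16/0.1527 = 112.4 rad/s².

α ≈ 112 rad/s²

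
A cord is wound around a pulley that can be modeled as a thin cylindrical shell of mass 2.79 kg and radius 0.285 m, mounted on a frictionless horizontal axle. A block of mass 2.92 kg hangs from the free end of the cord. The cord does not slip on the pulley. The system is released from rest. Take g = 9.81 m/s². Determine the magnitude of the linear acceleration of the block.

I = MR² = (2.79)(0.285)² = 0.2266 kg·m².
Block: mg − T = ma. Pulley: TR = Iα. No-slip: a = αR, so T = (I/R²)a = 2.790·a.
Then mg = (m + 2.790)a, so a = (2.92)(9.81)/(2.92 + 2.790) = 5.017 m/s².

a ≈ 5.02 m/s²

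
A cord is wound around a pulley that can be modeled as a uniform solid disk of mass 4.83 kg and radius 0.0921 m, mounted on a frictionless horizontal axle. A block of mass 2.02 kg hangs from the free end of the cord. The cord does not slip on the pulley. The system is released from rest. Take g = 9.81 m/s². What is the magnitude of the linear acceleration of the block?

a ≈ 4.47 m/s²

I = ½MR² = (1/2)(4.83)(0.0921)² = 0.02049 kg·m².
Block: mg − T = ma. Pulley: TR = Iα. No-slip: a = αR, so T = (I/R²)a = 2.415·a.
Then mg = (m + 2.415)a, so a = (2.02)(9.81)/(2.02 + 2.415) = 4.468 m/s².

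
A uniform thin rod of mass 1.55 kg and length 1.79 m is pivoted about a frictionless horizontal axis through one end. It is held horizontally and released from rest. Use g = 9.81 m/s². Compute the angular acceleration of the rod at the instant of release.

About the pivot, I = (1/3)ML² = (1/3)(1.55)(1.79)² = 1.655 kg·m².
The weight acts at the center, a distance L/2 = 0.8950 m from the pivot; τ = Mg(L/2) = 13.61 N·m.
α = τ/I = 13.61/1.655 = 8.221 rad/s².

α ≈ 8.22 rad/s²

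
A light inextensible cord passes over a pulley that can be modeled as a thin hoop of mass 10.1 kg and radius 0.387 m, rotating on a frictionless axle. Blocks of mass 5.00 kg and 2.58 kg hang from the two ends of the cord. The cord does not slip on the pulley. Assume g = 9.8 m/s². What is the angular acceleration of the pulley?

I = MR² = (10.1)(0.387)² = 1.513 kg·m².
Heavier block: m₁g − T₁ = m₁a. Lighter block: T₂ − m₂g = m₂a.
Pulley: (T₁ − T₂)R = Iα = I(a/R), so T₁ − T₂ = (I/R²)a = 1·M_p a = 10.10·a.
Adding the three: (m₁ − m₂)g = (m₁ + m₂ + 10.10)a, so a = (5.00 − 2.58)(9.8)/(5.00 + 2.58 + 10.10) = 1.341 m/s².
α = a/R = 1.341/0.387 = 3.466 rad/s².

α ≈ 3.47 rad/s²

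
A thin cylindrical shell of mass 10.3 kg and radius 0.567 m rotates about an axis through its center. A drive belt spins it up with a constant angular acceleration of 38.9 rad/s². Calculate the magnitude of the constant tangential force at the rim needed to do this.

F ≈ 227 N

I = MR² = (10.3)(0.567)² = 3.311 kg·m².
The required torque is τ = Iα = (3.311)(38.90) = 128.8 N·m.
A tangential force at the rim gives τ = FR, so F = τ/R = 128.8/0.567 = 227.2 N.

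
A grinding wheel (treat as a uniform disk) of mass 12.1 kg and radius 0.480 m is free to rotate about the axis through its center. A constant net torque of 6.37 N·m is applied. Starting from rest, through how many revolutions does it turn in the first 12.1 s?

≈ 53.2 revolutions

I = ½MR² = (1/2)(12.1)(0.480)² = 1.394 kg·m².
α = τ/I = 6.37/1.394 = 4.570 rad/s².
θ = ½αt² = ½(4.570)(12.1)² = 334.5 rad.
Revolutions = θ/(2π) = 53.24.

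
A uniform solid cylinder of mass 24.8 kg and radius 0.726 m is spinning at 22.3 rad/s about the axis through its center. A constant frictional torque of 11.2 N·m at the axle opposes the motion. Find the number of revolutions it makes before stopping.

I = ½MR² = (1/2)(24.8)(0.726)² = 6.536 kg·m².
The net torque has magnitude 11.2 N·m, opposing ω.
|α| = τ/I = 11.20/6.536 = 1.714 rad/s² (deceleration).
ω² = ω₀² − 2|α|θ with ω = 0 ⇒ θ = ω₀²/(2|α|) = 145.1 rad = 23.09 rev.

≈ 23.1 revolutions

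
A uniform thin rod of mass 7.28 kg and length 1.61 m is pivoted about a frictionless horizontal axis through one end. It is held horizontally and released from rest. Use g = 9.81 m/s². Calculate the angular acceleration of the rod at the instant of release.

About the pivot, I = (1/3)ML² = (1/3)(7.28)(1.61)² = 6.290 kg·m².
The weight acts at the center, a distance L/2 = 0.8050 m from the pivot; τ = Mg(L/2) = 57.49 N·m.
α = τ/I = 57.49/6.290 = 9.140 rad/s².

α ≈ 9.14 rad/s²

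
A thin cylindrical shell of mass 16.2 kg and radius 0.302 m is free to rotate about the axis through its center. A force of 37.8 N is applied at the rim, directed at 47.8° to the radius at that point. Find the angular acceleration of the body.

α ≈ 5.72 rad/s²

I = MR² = (16.2)(0.302)² = 1.478 kg·m².
Only the tangential component produces torque: τ = F R sinθ = (37.8)(0.302) sin 47.8° = 8.457 N·m.
From τ = Iα: α = 8.457/1.478 = 5.724 rad/s².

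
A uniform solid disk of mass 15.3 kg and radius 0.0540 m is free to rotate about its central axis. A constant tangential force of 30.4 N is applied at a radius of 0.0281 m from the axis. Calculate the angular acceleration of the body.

α ≈ 38.3 rad/s²

I = ½MR² = (1/2)(15.3)(0.0540)² = 0.02231 kg·m².
τ = F·r = (30.4)(0.0281) = 0.8542 N·m.
From τ = Iα: α = 0.8542/0.02231 = 38.29 rad/s².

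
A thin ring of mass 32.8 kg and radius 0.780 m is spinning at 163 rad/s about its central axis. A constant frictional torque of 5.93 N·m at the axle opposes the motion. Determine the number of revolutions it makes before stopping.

I = MR² = (32.8)(0.780)² = 19.96 kg·m².
The net torque has magnitude 5.93 N·m, opposing ω.
|α| = τ/I = 5.930/19.96 = 0.2972 rad/s² (deceleration).
ω² = ω₀² − 2|α|θ with ω = 0 ⇒ θ = ω₀²/(2|α|) = 44700 rad = 7115 rev.

≈ 7110 revolutions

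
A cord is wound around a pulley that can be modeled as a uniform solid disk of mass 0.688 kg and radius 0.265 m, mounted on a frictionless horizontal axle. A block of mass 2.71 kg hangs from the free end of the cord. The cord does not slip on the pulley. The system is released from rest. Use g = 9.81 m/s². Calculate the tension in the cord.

I = ½MR² = (1/2)(0.688)(0.265)² = 0.02416 kg·m².
Block: mg − T = ma. Pulley: TR = Iα. No-slip: a = αR, so T = (I/R²)a = 0.3440·a.
Then mg = (m + 0.3440)a, so a = (2.71)(9.81)/(2.71 + 0.3440) = 8.705 m/s².
T = 0.3440·a = 2.995 N.

T ≈ 2.99 N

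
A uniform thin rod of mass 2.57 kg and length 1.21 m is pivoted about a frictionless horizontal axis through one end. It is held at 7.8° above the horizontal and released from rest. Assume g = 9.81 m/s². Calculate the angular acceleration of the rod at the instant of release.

About the pivot, I = (1/3)ML² = (1/3)(2.57)(1.21)² = 1.254 kg·m².
The weight acts at the center, a distance L/2 = 0.6050 m from the pivot; τ = Mg(L/2) cos 7.8° = 15.11 N·m.
α = τ/I = 15.11/1.254 = 12.05 rad/s².

α ≈ 12.0 rad/s²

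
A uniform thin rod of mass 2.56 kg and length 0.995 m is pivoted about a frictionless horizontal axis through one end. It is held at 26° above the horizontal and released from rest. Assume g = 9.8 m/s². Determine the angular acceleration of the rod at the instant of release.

α ≈ 13.3 rad/s²

About the pivot, I = (1/3)ML² = (1/3)(2.56)(0.995)² = 0.8448 kg·m².
The weight acts at the center, a distance L/2 = 0.4975 m from the pivot; τ = Mg(L/2) cos 26° = 11.22 N·m.
α = τ/I = 11.22/0.8448 = 13.28 rad/s².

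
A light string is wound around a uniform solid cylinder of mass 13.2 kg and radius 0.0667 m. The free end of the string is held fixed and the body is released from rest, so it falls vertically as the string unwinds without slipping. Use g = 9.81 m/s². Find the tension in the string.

Translation: Mg − T = Ma. Rotation about the center: TR = Iα with I = ½MR².
With a = αR: T = (I/R²)a = (1/2)M a, so Mg = (1 + 0.5000)Ma.
a = g/(1 + 0.5000) = 9.81/1.500 = 6.540 m/s².
T = 0.5000·M·a = (0.5000)(13.2)(6.540) = 43.16 N.

T ≈ 43.2 N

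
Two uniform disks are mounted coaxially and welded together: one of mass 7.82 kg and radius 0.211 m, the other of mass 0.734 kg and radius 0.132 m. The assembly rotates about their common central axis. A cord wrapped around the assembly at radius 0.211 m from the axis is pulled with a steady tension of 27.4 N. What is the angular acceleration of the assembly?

I = ½M₁R₁² + ½M₂R₂² = ½(7.82)(0.211)² + ½(0.734)(0.132)² = 0.1805 kg·m².
τ = F r = (27.4)(0.211) = 5.781 N·m.
α = τ/I = 5.781/0.1805 = 32.03 rad/s².

α ≈ 32.0 rad/s²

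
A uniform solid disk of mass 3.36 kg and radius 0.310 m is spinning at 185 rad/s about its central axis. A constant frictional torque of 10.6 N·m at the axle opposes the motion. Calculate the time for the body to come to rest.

I = ½MR² = (1/2)(3.36)(0.310)² = 0.1614 kg·m².
The net torque has magnitude 10.6 N·m, opposing ω.
|α| = τ/I = 10.60/0.1614 = 65.66 rad/s² (deceleration).
0 = ω₀ − |α|t ⇒ t = ω₀/|α| = 185/65.66 = 2.818 s.

t ≈ 2.82 s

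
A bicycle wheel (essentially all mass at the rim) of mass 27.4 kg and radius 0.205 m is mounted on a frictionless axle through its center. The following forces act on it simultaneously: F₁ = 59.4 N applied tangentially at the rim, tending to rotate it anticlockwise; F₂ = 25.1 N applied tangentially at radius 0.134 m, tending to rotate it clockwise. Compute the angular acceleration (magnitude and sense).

I = MR² = (27.4)(0.205)² = 1.151 kg·m².
Taking anticlockwise as positive: τ₁ = +(59.4)(0.205) = +12.18 N·m; τ₂ = −(25.1)(0.134) = −3.363 N·m.
Net torque τ = 8.814 N·m.
α = τ/I = 8.814/1.151 = 7.654 rad/s².

α ≈ 7.65 rad/s², anticlockwise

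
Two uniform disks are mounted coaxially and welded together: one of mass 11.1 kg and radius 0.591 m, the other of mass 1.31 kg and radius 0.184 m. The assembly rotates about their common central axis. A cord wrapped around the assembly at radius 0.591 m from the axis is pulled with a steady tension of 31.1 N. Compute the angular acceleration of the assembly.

I = ½M₁R₁² + ½M₂R₂² = ½(11.1)(0.591)² + ½(1.31)(0.184)² = 1.961 kg·m².
τ = F r = (31.1)(0.591) = 18.38 N·m.
α = τ/I = 18.38/1.961 = 9.374 rad/s².

α ≈ 9.37 rad/s²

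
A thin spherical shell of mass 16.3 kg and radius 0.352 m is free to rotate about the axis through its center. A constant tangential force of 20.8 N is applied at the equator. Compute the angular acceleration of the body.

α ≈ 5.44 rad/s²

I = (2/3)MR² = (2/3)(16.3)(0.352)² = 1.346 kg·m².
τ = F R = (20.8)(0.352) = 7.322 N·m.
From τ = Iα: α = 7.322/1.346 = 5.438 rad/s².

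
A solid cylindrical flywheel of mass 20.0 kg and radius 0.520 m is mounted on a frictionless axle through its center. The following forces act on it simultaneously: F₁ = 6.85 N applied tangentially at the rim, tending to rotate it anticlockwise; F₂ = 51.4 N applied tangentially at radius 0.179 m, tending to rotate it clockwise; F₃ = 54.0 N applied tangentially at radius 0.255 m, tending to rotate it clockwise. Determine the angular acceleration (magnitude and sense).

I = ½MR² = (1/2)(20.0)(0.520)² = 2.704 kg·m².
Taking anticlockwise as positive: τ₁ = +(6.85)(0.520) = +3.562 N·m; τ₂ = −(51.4)(0.179) = −9.201 N·m; τ₃ = −(54.0)(0.255) = −13.77 N·m.
Net torque τ = -19.41 N·m.
α = τ/I = -19.41/2.704 = -7.178 rad/s².

α ≈ 7.18 rad/s², clockwise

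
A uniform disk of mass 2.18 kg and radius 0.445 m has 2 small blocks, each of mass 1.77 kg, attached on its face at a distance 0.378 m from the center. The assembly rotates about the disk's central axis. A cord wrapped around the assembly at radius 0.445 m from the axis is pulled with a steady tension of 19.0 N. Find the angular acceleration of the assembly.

I_disk = ½MR² = ½(2.18)(0.445)² = 0.2158 kg·m².
I_blocks = 2·m·r² = 2(1.77)(0.378)² = 0.5058 kg·m².
Total I = 0.7217 kg·m².
τ = F r = (19.0)(0.445) = 8.455 N·m.
α = τ/I = 8.455/0.7217 = 11.72 rad/s².

α ≈ 11.7 rad/s²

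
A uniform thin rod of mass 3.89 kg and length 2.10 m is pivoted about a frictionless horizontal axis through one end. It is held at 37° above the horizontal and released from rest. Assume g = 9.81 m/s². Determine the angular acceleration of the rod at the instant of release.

About the pivot, I = (1/3)ML² = (1/3)(3.89)(2.10)² = 5.718 kg·m².
The weight acts at the center, a distance L/2 = 1.050 m from the pivot; τ = Mg(L/2) cos 37° = 32.00 N·m.
α = τ/I = 32.00/5.718 = 5.596 rad/s².

α ≈ 5.60 rad/s²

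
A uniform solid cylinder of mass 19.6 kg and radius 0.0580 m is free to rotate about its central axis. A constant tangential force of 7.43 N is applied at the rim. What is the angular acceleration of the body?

I = ½MR² = (1/2)(19.6)(0.0580)² = 0.03297 kg·m².
τ = F R = (7.43)(0.0580) = 0.4309 N·m.
Newton's second law for rotation, τ = Iα, gives α = τ/I = 0.4309/0.03297 = 13.07 rad/s².

α ≈ 13.1 rad/s²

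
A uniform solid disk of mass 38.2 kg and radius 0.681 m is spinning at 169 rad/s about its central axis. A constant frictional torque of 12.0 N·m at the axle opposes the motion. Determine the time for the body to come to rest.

t ≈ 125 s

I = ½MR² = (1/2)(38.2)(0.681)² = 8.858 kg·m².
The net torque has magnitude 12.0 N·m, opposing ω.
|α| = τ/I = 12.00/8.858 = 1.355 rad/s² (deceleration).
0 = ω₀ − |α|t ⇒ t = ω₀/|α| = 169/1.355 = 124.7 s.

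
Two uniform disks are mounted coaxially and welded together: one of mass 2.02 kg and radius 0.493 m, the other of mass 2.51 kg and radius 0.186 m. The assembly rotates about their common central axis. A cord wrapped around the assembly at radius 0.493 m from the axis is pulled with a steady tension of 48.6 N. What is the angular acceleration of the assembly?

α ≈ 82.9 rad/s²

I = ½M₁R₁² + ½M₂R₂² = ½(2.02)(0.493)² + ½(2.51)(0.186)² = 0.2889 kg·m².
τ = F r = (48.6)(0.493) = 23.96 N·m.
α = τ/I = 23.96/0.2889 = 82.94 rad/s².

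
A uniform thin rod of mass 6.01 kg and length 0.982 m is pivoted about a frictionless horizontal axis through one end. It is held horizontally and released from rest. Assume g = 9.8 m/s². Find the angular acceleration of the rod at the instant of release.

About the pivot, I = (1/3)ML² = (1/3)(6.01)(0.982)² = 1.932 kg·m².
The weight acts at the center, a distance L/2 = 0.4910 m from the pivot; τ = Mg(L/2) = 28.92 N·m.
α = τ/I = 28.92/1.932 = 14.97 rad/s².
(Equivalently α = (3g/(2L)) = 14.97 rad/s².)

α ≈ 15.0 rad/s²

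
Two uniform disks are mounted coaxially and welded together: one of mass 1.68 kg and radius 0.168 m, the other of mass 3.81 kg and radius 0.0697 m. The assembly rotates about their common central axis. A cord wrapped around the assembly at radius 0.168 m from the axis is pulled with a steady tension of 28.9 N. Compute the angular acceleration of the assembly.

I = ½M₁R₁² + ½M₂R₂² = ½(1.68)(0.168)² + ½(3.81)(0.0697)² = 0.03296 kg·m².
τ = F r = (28.9)(0.168) = 4.855 N·m.
α = τ/I = 4.855/0.03296 = 147.3 rad/s².

α ≈ 147 rad/s²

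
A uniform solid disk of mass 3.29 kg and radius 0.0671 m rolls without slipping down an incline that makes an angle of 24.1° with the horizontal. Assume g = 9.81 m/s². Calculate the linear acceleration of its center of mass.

a ≈ 2.67 m/s²

Translation along the incline: Mg sinθ − f = Ma.
Rotation about the center: fR = Iα with I = ½MR². No-slip gives a = αR, so f = (I/R²)a = (1/2)M a.
Substituting: Mg sinθ = (1 + 0.5000)Ma, so a = g sinθ/(1 + 0.5000) = (9.81) sin 24.1° / 1.500 = 2.670 m/s².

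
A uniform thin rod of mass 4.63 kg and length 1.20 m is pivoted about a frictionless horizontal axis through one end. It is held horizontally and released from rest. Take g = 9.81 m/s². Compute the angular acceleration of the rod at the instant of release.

α ≈ 12.3 rad/s²

About the pivot, I = (1/3)ML² = (1/3)(4.63)(1.20)² = 2.222 kg·m².
The weight acts at the center, a distance L/2 = 0.6000 m from the pivot; τ = Mg(L/2) = 27.25 N·m.
α = τ/I = 27.25/2.222 = 12.26 rad/s².
(Equivalently α = (3g/(2L)) = 12.26 rad/s².)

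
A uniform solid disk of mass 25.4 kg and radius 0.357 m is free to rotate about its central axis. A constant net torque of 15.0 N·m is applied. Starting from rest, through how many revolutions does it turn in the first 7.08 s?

≈ 37.0 revolutions

I = ½MR² = (1/2)(25.4)(0.357)² = 1.619 kg·m².
α = τ/I = 15.0/1.619 = 9.267 rad/s².
θ = ½αt² = ½(9.267)(7.08)² = 232.3 rad.
Revolutions = θ/(2π) = 36.97.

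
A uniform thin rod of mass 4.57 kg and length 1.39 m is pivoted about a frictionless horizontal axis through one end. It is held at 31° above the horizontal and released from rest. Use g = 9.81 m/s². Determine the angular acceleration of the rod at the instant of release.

α ≈ 9.07 rad/s²

About the pivot, I = (1/3)ML² = (1/3)(4.57)(1.39)² = 2.943 kg·m².
The weight acts at the center, a distance L/2 = 0.6950 m from the pivot; τ = Mg(L/2) cos 31° = 26.71 N·m.
α = τ/I = 26.71/2.943 = 9.074 rad/s².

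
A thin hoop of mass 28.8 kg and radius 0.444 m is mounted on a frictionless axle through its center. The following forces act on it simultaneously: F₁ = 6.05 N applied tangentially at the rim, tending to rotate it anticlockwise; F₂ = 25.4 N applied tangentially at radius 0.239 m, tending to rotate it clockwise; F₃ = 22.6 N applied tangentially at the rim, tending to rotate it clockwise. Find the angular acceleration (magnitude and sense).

α ≈ 2.36 rad/s², clockwise

I = MR² = (28.8)(0.444)² = 5.678 kg·m².
Taking anticlockwise as positive: τ₁ = +(6.05)(0.444) = +2.686 N·m; τ₂ = −(25.4)(0.239) = −6.071 N·m; τ₃ = −(22.6)(0.444) = −10.03 N·m.
Net torque τ = -13.42 N·m.
α = τ/I = -13.42/5.678 = -2.363 rad/s².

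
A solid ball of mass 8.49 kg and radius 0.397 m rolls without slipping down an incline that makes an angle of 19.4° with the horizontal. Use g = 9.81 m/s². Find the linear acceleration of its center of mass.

a ≈ 2.33 m/s²

Translation along the incline: Mg sinθ − f = Ma.
Rotation about the center: fR = Iα with I = (2/5)MR². No-slip gives a = αR, so f = (I/R²)a = (2/5)M a.
Substituting: Mg sinθ = (1 + 0.4000)Ma, so a = g sinθ/(1 + 0.4000) = (9.81) sin 19.4° / 1.400 = 2.328 m/s².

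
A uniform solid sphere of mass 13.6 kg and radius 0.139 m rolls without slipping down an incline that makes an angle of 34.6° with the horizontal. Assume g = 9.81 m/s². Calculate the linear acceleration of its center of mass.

a ≈ 3.98 m/s²

Translation along the incline: Mg sinθ − f = Ma.
Rotation about the center: fR = Iα with I = (2/5)MR². No-slip gives a = αR, so f = (I/R²)a = (2/5)M a.
Substituting: Mg sinθ = (1 + 0.4000)Ma, so a = g sinθ/(1 + 0.4000) = (9.81) sin 34.6° / 1.400 = 3.979 m/s².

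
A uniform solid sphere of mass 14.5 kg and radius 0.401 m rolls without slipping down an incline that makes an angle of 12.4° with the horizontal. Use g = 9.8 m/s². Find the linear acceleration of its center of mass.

Translation along the incline: Mg sinθ − f = Ma.
Rotation about the center: fR = Iα with I = (2/5)MR². No-slip gives a = αR, so f = (I/R²)a = (2/5)M a.
Substituting: Mg sinθ = (1 + 0.4000)Ma, so a = g sinθ/(1 + 0.4000) = (9.8) sin 12.4° / 1.400 = 1.503 m/s².

a ≈ 1.50 m/s²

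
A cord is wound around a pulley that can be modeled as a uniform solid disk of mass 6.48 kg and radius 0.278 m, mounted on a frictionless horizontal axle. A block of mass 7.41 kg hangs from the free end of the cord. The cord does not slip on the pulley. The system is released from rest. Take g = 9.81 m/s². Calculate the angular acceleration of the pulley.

α ≈ 24.6 rad/s²

I = ½MR² = (1/2)(6.48)(0.278)² = 0.2504 kg·m².
Block: mg − T = ma. Pulley: TR = Iα. No-slip: a = αR, so T = (I/R²)a = 3.240·a.
Then mg = (m + 3.240)a, so a = (7.41)(9.81)/(7.41 + 3.240) = 6.826 m/s².
α = a/R = 6.826/0.278 = 24.55 rad/s².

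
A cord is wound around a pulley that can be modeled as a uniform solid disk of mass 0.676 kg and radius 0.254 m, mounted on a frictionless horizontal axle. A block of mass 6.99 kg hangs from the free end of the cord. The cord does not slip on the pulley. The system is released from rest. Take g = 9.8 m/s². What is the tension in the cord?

I = ½MR² = (1/2)(0.676)(0.254)² = 0.02181 kg·m².
Block: mg − T = ma. Pulley: TR = Iα. No-slip: a = αR, so T = (I/R²)a = 0.3380·a.
Then mg = (m + 0.3380)a, so a = (6.99)(9.8)/(6.99 + 0.3380) = 9.348 m/s².
T = 0.3380·a = 3.160 N.

T ≈ 3.16 N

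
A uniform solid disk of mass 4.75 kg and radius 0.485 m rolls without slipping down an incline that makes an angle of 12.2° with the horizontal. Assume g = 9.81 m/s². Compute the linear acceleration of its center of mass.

Translation along the incline: Mg sinθ − f = Ma.
Rotation about the center: fR = Iα with I = ½MR². No-slip gives a = αR, so f = (I/R²)a = (1/2)M a.
Substituting: Mg sinθ = (1 + 0.5000)Ma, so a = g sinθ/(1 + 0.5000) = (9.81) sin 12.2° / 1.500 = 1.382 m/s².

a ≈ 1.38 m/s²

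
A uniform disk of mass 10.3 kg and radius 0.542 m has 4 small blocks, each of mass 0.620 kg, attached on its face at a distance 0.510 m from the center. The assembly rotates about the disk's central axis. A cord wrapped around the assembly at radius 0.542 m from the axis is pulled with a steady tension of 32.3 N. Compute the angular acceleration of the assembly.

α ≈ 8.11 rad/s²

I_disk = ½MR² = ½(10.3)(0.542)² = 1.513 kg·m².
I_blocks = 4·m·r² = 4(0.620)(0.510)² = 0.6450 kg·m².
Total I = 2.158 kg·m².
τ = F r = (32.3)(0.542) = 17.51 N·m.
α = τ/I = 17.51/2.158 = 8.113 rad/s².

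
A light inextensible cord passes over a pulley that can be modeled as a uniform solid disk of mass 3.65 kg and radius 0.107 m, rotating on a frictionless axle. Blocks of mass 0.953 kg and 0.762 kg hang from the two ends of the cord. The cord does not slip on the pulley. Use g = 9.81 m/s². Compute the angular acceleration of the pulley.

I = ½MR² = (1/2)(3.65)(0.107)² = 0.02089 kg·m².
Heavier block: m₁g − T₁ = m₁a. Lighter block: T₂ − m₂g = m₂a.
Pulley: (T₁ − T₂)R = Iα = I(a/R), so T₁ − T₂ = (I/R²)a = (1/2)M_p a = 1.825·a.
Adding the three: (m₁ − m₂)g = (m₁ + m₂ + 1.825)a, so a = (0.953 − 0.762)(9.81)/(0.953 + 0.762 + 1.825) = 0.5293 m/s².
α = a/R = 0.5293/0.107 = 4.947 rad/s².

α ≈ 4.95 rad/s²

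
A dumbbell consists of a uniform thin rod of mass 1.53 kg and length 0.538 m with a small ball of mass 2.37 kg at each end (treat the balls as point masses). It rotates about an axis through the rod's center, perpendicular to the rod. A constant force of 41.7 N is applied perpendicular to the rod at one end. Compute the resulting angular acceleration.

α ≈ 29.5 rad/s²

I_rod = (1/12)ML² = (1/12)(1.53)(0.538)² = 0.03690 kg·m².
I_balls = 2·m·(L/2)² = 2(2.37)(0.2690)² = 0.3430 kg·m².
Total I = 0.3799 kg·m².
τ = F·(L/2) = (41.7)(0.269) = 11.22 N·m.
α = τ/I = 11.22/0.3799 = 29.53 rad/s².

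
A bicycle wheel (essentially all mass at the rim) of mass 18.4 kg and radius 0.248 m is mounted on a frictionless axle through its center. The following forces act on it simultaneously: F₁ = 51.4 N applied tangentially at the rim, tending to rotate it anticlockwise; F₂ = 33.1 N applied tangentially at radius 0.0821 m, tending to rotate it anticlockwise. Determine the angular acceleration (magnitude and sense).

I = MR² = (18.4)(0.248)² = 1.132 kg·m².
Taking anticlockwise as positive: τ₁ = +(51.4)(0.248) = +12.75 N·m; τ₂ = +(33.1)(0.0821) = +2.718 N·m.
Net torque τ = 15.46 N·m.
α = τ/I = 15.46/1.132 = 13.67 rad/s².

α ≈ 13.7 rad/s², anticlockwise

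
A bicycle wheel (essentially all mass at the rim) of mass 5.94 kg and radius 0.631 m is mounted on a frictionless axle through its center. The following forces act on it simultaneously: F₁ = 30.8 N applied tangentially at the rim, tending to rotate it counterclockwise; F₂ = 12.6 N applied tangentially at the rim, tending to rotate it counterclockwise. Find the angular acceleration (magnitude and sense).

I = MR² = (5.94)(0.631)² = 2.365 kg·m².
Taking counterclockwise as positive: τ₁ = +(30.8)(0.631) = +19.43 N·m; τ₂ = +(12.6)(0.631) = +7.951 N·m.
Net torque τ = 27.39 N·m.
α = τ/I = 27.39/2.365 = 11.58 rad/s².

α ≈ 11.6 rad/s², counterclockwise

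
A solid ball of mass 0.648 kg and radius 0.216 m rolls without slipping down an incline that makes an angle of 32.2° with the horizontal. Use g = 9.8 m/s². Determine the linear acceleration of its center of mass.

a ≈ 3.73 m/s²

Translation along the incline: Mg sinθ − f = Ma.
Rotation about the center: fR = Iα with I = (2/5)MR². No-slip gives a = αR, so f = (I/R²)a = (2/5)M a.
Substituting: Mg sinθ = (1 + 0.4000)Ma, so a = g sinθ/(1 + 0.4000) = (9.8) sin 32.2° / 1.400 = 3.730 m/s².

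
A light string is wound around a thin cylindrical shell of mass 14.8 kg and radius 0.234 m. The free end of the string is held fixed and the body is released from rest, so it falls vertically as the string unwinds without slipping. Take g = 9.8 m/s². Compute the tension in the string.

Translation: Mg − T = Ma. Rotation about the center: TR = Iα with I = MR².
With a = αR: T = (I/R²)a = M a, so Mg = (1 + 1.000)Ma.
a = g/(1 + 1.000) = 9.8/2.000 = 4.900 m/s².
T = 1.000·M·a = (1.000)(14.8)(4.900) = 72.52 N.

T ≈ 72.5 N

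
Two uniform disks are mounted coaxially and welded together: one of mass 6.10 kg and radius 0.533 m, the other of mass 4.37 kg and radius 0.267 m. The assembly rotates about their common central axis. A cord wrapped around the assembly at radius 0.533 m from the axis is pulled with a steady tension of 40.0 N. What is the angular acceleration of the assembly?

α ≈ 20.9 rad/s²

I = ½M₁R₁² + ½M₂R₂² = ½(6.10)(0.533)² + ½(4.37)(0.267)² = 1.022 kg·m².
τ = F r = (40.0)(0.533) = 21.32 N·m.
α = τ/I = 21.32/1.022 = 20.86 rad/s².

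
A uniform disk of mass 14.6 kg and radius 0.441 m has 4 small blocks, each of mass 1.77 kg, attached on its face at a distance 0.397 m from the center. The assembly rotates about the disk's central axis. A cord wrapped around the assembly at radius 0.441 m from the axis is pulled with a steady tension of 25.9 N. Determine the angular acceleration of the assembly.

I_disk = ½MR² = ½(14.6)(0.441)² = 1.420 kg·m².
I_blocks = 4·m·r² = 4(1.77)(0.397)² = 1.116 kg·m².
Total I = 2.536 kg·m².
τ = F r = (25.9)(0.441) = 11.42 N·m.
α = τ/I = 11.42/2.536 = 4.505 rad/s².

α ≈ 4.50 rad/s²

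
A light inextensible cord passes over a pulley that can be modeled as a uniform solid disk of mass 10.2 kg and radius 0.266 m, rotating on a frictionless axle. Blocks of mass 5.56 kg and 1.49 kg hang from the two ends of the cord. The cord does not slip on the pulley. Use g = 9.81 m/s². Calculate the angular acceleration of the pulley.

α ≈ 12.4 rad/s²

I = ½MR² = (1/2)(10.2)(0.266)² = 0.3609 kg·m².
Heavier block: m₁g − T₁ = m₁a. Lighter block: T₂ − m₂g = m₂a.
Pulley: (T₁ − T₂)R = Iα = I(a/R), so T₁ − T₂ = (I/R²)a = (1/2)M_p a = 5.100·a.
Adding the three: (m₁ − m₂)g = (m₁ + m₂ + 5.100)a, so a = (5.56 − 1.49)(9.81)/(5.56 + 1.49 + 5.100) = 3.286 m/s².
α = a/R = 3.286/0.266 = 12.35 rad/s².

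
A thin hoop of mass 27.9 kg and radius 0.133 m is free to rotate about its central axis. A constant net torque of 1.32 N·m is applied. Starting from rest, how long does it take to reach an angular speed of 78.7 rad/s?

I = MR² = (27.9)(0.133)² = 0.4935 kg·m².
α = τ/I = 1.32/0.4935 = 2.675 rad/s².
ω = αt ⇒ t = ω/α = 78.7/2.675 = 29.42 s.

t ≈ 29.4 s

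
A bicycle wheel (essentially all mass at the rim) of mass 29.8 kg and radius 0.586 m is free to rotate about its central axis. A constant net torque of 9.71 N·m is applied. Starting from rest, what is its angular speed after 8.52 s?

ω ≈ 8.08 rad/s

I = MR² = (29.8)(0.586)² = 10.23 kg·m².
α = τ/I = 9.71/10.23 = 0.9489 rad/s².
ω = ω₀ + αt = 0 + (0.9489)(8.52) = 8.084 rad/s.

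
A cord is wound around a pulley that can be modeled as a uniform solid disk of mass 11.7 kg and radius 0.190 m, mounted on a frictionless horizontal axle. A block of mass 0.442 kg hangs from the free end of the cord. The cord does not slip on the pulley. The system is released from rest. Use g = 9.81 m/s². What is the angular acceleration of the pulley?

α ≈ 3.63 rad/s²

I = ½MR² = (1/2)(11.7)(0.190)² = 0.2112 kg·m².
Block: mg − T = ma. Pulley: TR = Iα. No-slip: a = αR, so T = (I/R²)a = 5.850·a.
Then mg = (m + 5.850)a, so a = (0.442)(9.81)/(0.442 + 5.850) = 0.6891 m/s².
α = a/R = 0.6891/0.190 = 3.627 rad/s².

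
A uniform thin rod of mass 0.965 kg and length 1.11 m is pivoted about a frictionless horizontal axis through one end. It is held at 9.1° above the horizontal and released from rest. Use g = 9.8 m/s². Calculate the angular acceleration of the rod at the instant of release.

About the pivot, I = (1/3)ML² = (1/3)(0.965)(1.11)² = 0.3963 kg·m².
The weight acts at the center, a distance L/2 = 0.5550 m from the pivot; τ = Mg(L/2) cos 9.1° = 5.183 N·m.
α = τ/I = 5.183/0.3963 = 13.08 rad/s².
(Equivalently α = (3g/(2L)) cos 9.1° = 13.08 rad/s².)

α ≈ 13.1 rad/s²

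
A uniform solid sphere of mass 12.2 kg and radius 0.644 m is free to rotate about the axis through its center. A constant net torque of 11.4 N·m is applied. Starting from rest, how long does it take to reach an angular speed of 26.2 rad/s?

t ≈ 4.65 s

I = (2/5)MR² = (2/5)(12.2)(0.644)² = 2.024 kg·m².
α = τ/I = 11.4/2.024 = 5.633 rad/s².
ω = αt ⇒ t = ω/α = 26.2/5.633 = 4.651 s.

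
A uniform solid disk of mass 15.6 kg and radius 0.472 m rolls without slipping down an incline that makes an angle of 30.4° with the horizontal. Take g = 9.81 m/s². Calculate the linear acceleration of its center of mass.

Translation along the incline: Mg sinθ − f = Ma.
Rotation about the center: fR = Iα with I = ½MR². No-slip gives a = αR, so f = (I/R²)a = (1/2)M a.
Substituting: Mg sinθ = (1 + 0.5000)Ma, so a = g sinθ/(1 + 0.5000) = (9.81) sin 30.4° / 1.500 = 3.309 m/s².

a ≈ 3.31 m/s²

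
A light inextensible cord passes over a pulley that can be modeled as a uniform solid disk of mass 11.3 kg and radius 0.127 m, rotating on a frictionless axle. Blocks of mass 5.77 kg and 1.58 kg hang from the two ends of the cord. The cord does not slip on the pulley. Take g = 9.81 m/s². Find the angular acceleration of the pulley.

α ≈ 24.9 rad/s²

I = ½MR² = (1/2)(11.3)(0.127)² = 0.09113 kg·m².
Heavier block: m₁g − T₁ = m₁a. Lighter block: T₂ − m₂g = m₂a.
Pulley: (T₁ − T₂)R = Iα = I(a/R), so T₁ − T₂ = (I/R²)a = (1/2)M_p a = 5.650·a.
Adding the three: (m₁ − m₂)g = (m₁ + m₂ + 5.650)a, so a = (5.77 − 1.58)(9.81)/(5.77 + 1.58 + 5.650) = 3.162 m/s².
α = a/R = 3.162/0.127 = 24.90 rad/s².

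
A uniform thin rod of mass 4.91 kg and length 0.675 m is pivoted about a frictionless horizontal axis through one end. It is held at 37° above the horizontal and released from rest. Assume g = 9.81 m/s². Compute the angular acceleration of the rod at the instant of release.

α ≈ 17.4 rad/s²

About the pivot, I = (1/3)ML² = (1/3)(4.91)(0.675)² = 0.7457 kg·m².
The weight acts at the center, a distance L/2 = 0.3375 m from the pivot; τ = Mg(L/2) cos 37° = 12.98 N·m.
α = τ/I = 12.98/0.7457 = 17.41 rad/s².
(Equivalently α = (3g/(2L)) cos 37° = 17.41 rad/s².)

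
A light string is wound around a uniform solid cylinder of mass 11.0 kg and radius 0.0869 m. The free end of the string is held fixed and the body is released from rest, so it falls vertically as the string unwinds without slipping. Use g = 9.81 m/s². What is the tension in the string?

Translation: Mg − T = Ma. Rotation about the center: TR = Iα with I = ½MR².
With a = αR: T = (I/R²)a = (1/2)M a, so Mg = (1 + 0.5000)Ma.
a = g/(1 + 0.5000) = 9.81/1.500 = 6.540 m/s².
T = 0.5000·M·a = (0.5000)(11.0)(6.540) = 35.97 N.

T ≈ 36.0 N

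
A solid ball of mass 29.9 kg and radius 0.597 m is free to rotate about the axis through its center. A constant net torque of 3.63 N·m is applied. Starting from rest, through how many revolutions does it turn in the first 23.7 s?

≈ 38.1 revolutions

I = (2/5)MR² = (2/5)(29.9)(0.597)² = 4.263 kg·m².
α = τ/I = 3.63/4.263 = 0.8516 rad/s².
θ = ½αt² = ½(0.8516)(23.7)² = 239.2 rad.
Revolutions = θ/(2π) = 38.06.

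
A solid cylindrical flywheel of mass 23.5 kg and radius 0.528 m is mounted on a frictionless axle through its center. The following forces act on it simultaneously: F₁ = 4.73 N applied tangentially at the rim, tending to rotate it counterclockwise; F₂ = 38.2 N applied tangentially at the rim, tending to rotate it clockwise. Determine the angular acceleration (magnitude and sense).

I = ½MR² = (1/2)(23.5)(0.528)² = 3.276 kg·m².
Taking counterclockwise as positive: τ₁ = +(4.73)(0.528) = +2.497 N·m; τ₂ = −(38.2)(0.528) = −20.17 N·m.
Net torque τ = -17.67 N·m.
α = τ/I = -17.67/3.276 = -5.395 rad/s².

α ≈ 5.39 rad/s², clockwise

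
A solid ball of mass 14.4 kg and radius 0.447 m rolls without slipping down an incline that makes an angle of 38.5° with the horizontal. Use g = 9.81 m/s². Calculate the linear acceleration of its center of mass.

a ≈ 4.36 m/s²

Translation along the incline: Mg sinθ − f = Ma.
Rotation about the center: fR = Iα with I = (2/5)MR². No-slip gives a = αR, so f = (I/R²)a = (2/5)M a.
Substituting: Mg sinθ = (1 + 0.4000)Ma, so a = g sinθ/(1 + 0.4000) = (9.81) sin 38.5° / 1.400 = 4.362 m/s².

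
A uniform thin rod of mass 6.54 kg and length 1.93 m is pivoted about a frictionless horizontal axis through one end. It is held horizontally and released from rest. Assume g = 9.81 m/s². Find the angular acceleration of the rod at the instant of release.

About the pivot, I = (1/3)ML² = (1/3)(6.54)(1.93)² = 8.120 kg·m².
The weight acts at the center, a distance L/2 = 0.9650 m from the pivot; τ = Mg(L/2) = 61.91 N·m.
α = τ/I = 61.91/8.120 = 7.624 rad/s².

α ≈ 7.62 rad/s²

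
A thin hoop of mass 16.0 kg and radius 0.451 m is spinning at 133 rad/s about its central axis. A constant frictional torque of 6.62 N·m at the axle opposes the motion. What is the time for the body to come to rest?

I = MR² = (16.0)(0.451)² = 3.254 kg·m².
The net torque has magnitude 6.62 N·m, opposing ω.
|α| = τ/I = 6.620/3.254 = 2.034 rad/s² (deceleration).
0 = ω₀ − |α|t ⇒ t = ω₀/|α| = 133/2.034 = 65.38 s.

t ≈ 65.4 s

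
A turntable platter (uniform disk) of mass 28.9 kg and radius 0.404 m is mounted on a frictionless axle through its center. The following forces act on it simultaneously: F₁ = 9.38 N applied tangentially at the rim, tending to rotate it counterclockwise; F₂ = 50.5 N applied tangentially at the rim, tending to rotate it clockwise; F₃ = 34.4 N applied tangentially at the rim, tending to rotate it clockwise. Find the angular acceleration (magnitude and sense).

I = ½MR² = (1/2)(28.9)(0.404)² = 2.358 kg·m².
Taking counterclockwise as positive: τ₁ = +(9.38)(0.404) = +3.790 N·m; τ₂ = −(50.5)(0.404) = −20.40 N·m; τ₃ = −(34.4)(0.404) = −13.90 N·m.
Net torque τ = -30.51 N·m.
α = τ/I = -30.51/2.358 = -12.94 rad/s².

α ≈ 12.9 rad/s², clockwise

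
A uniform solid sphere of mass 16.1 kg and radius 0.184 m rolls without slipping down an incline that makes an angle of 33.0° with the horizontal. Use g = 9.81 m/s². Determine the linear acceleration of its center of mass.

a ≈ 3.82 m/s²

Translation along the incline: Mg sinθ − f = Ma.
Rotation about the center: fR = Iα with I = (2/5)MR². No-slip gives a = αR, so f = (I/R²)a = (2/5)M a.
Substituting: Mg sinθ = (1 + 0.4000)Ma, so a = g sinθ/(1 + 0.4000) = (9.81) sin 33.0° / 1.400 = 3.816 m/s².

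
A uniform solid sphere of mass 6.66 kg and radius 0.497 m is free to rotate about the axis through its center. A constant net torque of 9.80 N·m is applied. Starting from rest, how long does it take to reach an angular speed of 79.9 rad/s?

I = (2/5)MR² = (2/5)(6.66)(0.497)² = 0.6580 kg·m².
α = τ/I = 9.80/0.6580 = 14.89 rad/s².
ω = αt ⇒ t = ω/α = 79.9/14.89 = 5.365 s.

t ≈ 5.36 s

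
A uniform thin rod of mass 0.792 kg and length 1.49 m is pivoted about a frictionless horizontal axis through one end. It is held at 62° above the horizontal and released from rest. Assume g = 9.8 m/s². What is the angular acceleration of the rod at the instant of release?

α ≈ 4.63 rad/s²

About the pivot, I = (1/3)ML² = (1/3)(0.792)(1.49)² = 0.5861 kg·m².
The weight acts at the center, a distance L/2 = 0.7450 m from the pivot; τ = Mg(L/2) cos 62° = 2.715 N·m.
α = τ/I = 2.715/0.5861 = 4.632 rad/s².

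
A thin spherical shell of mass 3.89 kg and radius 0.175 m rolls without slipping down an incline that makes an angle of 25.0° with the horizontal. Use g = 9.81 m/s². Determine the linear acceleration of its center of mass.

Translation along the incline: Mg sinθ − f = Ma.
Rotation about the center: fR = Iα with I = (2/3)MR². No-slip gives a = αR, so f = (I/R²)a = (2/3)M a.
Substituting: Mg sinθ = (1 + 0.6667)Ma, so a = g sinθ/(1 + 0.6667) = (9.81) sin 25.0° / 1.667 = 2.488 m/s².

a ≈ 2.49 m/s²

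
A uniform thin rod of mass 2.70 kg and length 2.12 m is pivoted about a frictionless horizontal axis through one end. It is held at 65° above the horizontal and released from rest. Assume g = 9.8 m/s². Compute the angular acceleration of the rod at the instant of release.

α ≈ 2.93 rad/s²

About the pivot, I = (1/3)ML² = (1/3)(2.70)(2.12)² = 4.045 kg·m².
The weight acts at the center, a distance L/2 = 1.060 m from the pivot; τ = Mg(L/2) cos 65° = 11.85 N·m.
α = τ/I = 11.85/4.045 = 2.930 rad/s².
(Equivalently α = (3g/(2L)) cos 65° = 2.930 rad/s².)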